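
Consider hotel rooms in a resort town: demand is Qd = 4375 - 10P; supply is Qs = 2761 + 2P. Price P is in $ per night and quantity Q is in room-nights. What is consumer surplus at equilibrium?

At equilibrium Qd = Qs, so 4375 - 10P = 2761 + 2P; collecting terms, 1614 = 12P and P* = 134.5.
Substitute back: Q* = 4375 - 10(134.5) = 3030.
Demand choke price (Qd = 0): P = 4375/10 = 437.5. Consumer surplus = ½ × (437.5 - 134.5) × 3030 = 459045.

Consumer surplus = 459045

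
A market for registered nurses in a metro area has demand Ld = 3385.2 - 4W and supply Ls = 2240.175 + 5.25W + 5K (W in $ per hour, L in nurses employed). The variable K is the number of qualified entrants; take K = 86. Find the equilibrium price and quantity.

With K = 86, supply is Ls = 2670.175 + 5.25W.
Equating demand and supply, 3385.2 - 4W = 2670.175 + 5.25W gives 9.25W = 715.025, so W* = 77.3.
Then L* = 3385.2 - 4(77.3) = 3076.

W* = 77.3, L* = 3076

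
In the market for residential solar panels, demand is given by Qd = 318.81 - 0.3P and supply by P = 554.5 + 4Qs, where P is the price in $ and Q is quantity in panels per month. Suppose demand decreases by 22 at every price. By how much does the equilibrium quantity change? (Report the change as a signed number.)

ΔQ = -10

Rewriting in direct form: Qs = -138.625 + 0.25P.
At equilibrium Qd = Qs, so 318.81 - 0.3P = -138.625 + 0.25P; collecting terms, 457.435 = 0.55P and P* = 831.7.
From the demand curve, Q* = 318.81 - 0.3(831.7) = 69.3.
After the shift, demand is Qd = 296.81 - 0.3P.
New equilibrium: 435.435 = 0.55P, so P = 791.7 and Q = 59.3.
ΔQ = 59.3 - 69.3 = -10.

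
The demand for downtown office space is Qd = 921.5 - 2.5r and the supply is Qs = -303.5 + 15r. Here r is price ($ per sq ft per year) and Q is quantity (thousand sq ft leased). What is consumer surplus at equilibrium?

Set Qd = Qs: 921.5 - 2.5r = -303.5 + 15r, so 1225 = 17.5r and r* = 70.
From the demand curve, Q* = 921.5 - 2.5(70) = 746.5.
Demand choke price (Qd = 0): r = 921.5/2.5 = 368.6. Consumer surplus = ½ × (368.6 - 70) × 746.5 = 111452.45.

Consumer surplus = 111452.45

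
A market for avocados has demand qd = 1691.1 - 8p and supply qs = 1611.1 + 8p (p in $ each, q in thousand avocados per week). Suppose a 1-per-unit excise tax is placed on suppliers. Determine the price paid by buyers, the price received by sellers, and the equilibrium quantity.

p_b = 5.5, p_s = 4.5, q = 1647.1

The tax drives a wedge p_b - p_s = 1. Substituting p_s = p_b - 1 into supply: qs = 1603.1 + 8p_b.
Market clearing requires 1691.1 - 8p_b = 1603.1 + 8p_b; hence 88 = 16p_b and p_b = 5.5.
Then p_s = 5.5 - 1 = 4.5 and q = 1691.1 - 8(5.5) = 1647.1.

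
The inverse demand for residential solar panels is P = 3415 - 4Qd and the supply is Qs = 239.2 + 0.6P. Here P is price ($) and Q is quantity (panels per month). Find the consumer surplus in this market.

Consumer surplus = 905858

Inverting to quantity form: Qd = 853.75 - 0.25P.
Set Qd = Qs: 853.75 - 0.25P = 239.2 + 0.6P, so 614.55 = 0.85P and P* = 723.
Substitute back: Q* = 853.75 - 0.25(723) = 673.
Demand choke price (Qd = 0): P = 853.75/0.25 = 3415. Consumer surplus = ½ × (3415 - 723) × 673 = 905858.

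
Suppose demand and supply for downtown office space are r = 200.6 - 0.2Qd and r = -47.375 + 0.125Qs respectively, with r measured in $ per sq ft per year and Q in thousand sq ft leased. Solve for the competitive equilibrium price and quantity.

r* = 48, Q* = 763

Rewriting in direct form: Qd = 1003 - 5r and Qs = 379 + 8r.
The market clears where 1003 - 5r = 379 + 8r. Rearranging, 13r = 624, hence r* = 48.
From the demand curve, Q* = 1003 - 5(48) = 763.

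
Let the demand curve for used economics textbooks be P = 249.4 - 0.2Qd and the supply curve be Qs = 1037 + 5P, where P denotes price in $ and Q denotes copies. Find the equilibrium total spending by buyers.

Inverting to quantity form: Qd = 1247 - 5P.
At equilibrium Qd = Qs, so 1247 - 5P = 1037 + 5P; collecting terms, 210 = 10P and P* = 21.
From the demand curve, Q* = 1247 - 5(21) = 1142.
Total spending by buyers = P* × Q* = 21 × 1142 = 23982.

Total spending by buyers = 23982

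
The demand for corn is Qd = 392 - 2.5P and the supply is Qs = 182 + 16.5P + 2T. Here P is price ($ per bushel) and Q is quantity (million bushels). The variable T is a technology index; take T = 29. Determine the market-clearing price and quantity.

With T = 29, supply is Qs = 240 + 16.5P.
Set Qd = Qs: 392 - 2.5P = 240 + 16.5P, so 152 = 19P and P* = 8.
Plugging P* into demand: Q* = 392 - 2.5(8) = 372.

P* = 8, Q* = 372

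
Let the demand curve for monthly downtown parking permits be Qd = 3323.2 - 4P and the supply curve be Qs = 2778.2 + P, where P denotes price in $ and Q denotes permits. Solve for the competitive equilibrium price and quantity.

At equilibrium Qd = Qs, so 3323.2 - 4P = 2778.2 + P; collecting terms, 545 = 5P and P* = 109.
From the demand curve, Q* = 3323.2 - 4(109) = 2887.2.

P* = 109, Q* = 2887.2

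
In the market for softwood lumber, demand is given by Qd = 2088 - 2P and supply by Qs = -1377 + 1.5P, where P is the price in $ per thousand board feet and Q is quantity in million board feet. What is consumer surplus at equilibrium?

Consumer surplus = 2916

Set Qd = Qs: 2088 - 2P = -1377 + 1.5P, so 3465 = 3.5P and P* = 990.
Then Q* = 2088 - 2(990) = 108.
Demand choke price (Qd = 0): P = 2088/2 = 1044. Consumer surplus = ½ × (1044 - 990) × 108 = 2916.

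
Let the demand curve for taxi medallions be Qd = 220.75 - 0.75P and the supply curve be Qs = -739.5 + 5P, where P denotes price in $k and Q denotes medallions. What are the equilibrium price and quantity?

At equilibrium Qd = Qs, so 220.75 - 0.75P = -739.5 + 5P; collecting terms, 960.25 = 5.75P and P* = 167.
Substitute back: Q* = 220.75 - 0.75(167) = 95.5.

P* = 167, Q* = 95.5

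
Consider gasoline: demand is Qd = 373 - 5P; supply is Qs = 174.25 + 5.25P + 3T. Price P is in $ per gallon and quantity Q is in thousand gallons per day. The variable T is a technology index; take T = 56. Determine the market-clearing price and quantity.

With T = 56, supply is Qs = 342.25 + 5.25P.
Set Qd = Qs: 373 - 5P = 342.25 + 5.25P, so 30.75 = 10.25P and P* = 3.
From the demand curve, Q* = 373 - 5(3) = 358.

P* = 3, Q* = 358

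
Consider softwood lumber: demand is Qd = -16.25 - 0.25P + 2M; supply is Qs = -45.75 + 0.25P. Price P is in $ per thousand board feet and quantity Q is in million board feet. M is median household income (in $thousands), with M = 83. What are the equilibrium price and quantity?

P* = 391, Q* = 52

With M = 83, demand is Qd = 149.75 - 0.25P.
Equating demand and supply, 149.75 - 0.25P = -45.75 + 0.25P gives 0.5P = 195.5, so P* = 391.
From the demand curve, Q* = 149.75 - 0.25(391) = 52.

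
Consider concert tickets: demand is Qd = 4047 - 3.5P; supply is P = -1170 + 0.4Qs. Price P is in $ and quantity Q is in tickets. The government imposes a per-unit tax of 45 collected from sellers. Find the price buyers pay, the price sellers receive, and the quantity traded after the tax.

Solving each curve for Q: Qs = 2925 + 2.5P.
The tax drives a wedge P_b - P_s = 45. Substituting P_s = P_b - 45 into supply: Qs = 2812.5 + 2.5P_b.
Market clearing requires 4047 - 3.5P_b = 2812.5 + 2.5P_b; hence 1234.5 = 6P_b and P_b = 205.75.
Then P_s = 205.75 - 45 = 160.75 and Q = 4047 - 3.5(205.75) = 3326.875.

P_b = 205.75, P_s = 160.75, Q = 3326.875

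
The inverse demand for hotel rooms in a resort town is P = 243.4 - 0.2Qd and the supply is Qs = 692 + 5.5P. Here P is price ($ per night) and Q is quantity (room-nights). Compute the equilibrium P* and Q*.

Solving each curve for Q: Qd = 1217 - 5P.
Set Qd = Qs: 1217 - 5P = 692 + 5.5P, so 525 = 10.5P and P* = 50.
Then Q* = 1217 - 5(50) = 967.

P* = 50, Q* = 967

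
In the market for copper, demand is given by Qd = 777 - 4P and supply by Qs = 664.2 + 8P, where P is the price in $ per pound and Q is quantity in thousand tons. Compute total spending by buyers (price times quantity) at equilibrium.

Equating demand and supply, 777 - 4P = 664.2 + 8P gives 12P = 112.8, so P* = 9.4.
From the demand curve, Q* = 777 - 4(9.4) = 739.4.
Total spending by buyers = P* × Q* = 9.4 × 739.4 = 6950.36.

Total spending by buyers = 6950.36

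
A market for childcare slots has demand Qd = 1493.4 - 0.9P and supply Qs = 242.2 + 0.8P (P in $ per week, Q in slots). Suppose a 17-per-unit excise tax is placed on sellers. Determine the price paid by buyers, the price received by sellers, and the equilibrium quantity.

P_b = 744, P_s = 727, Q = 823.8

Sellers keep P_s = P_b - 17 per unit, so supply in terms of the buyer price is Qs = 228.6 + 0.8P_b.
Equate demand and the shifted supply: 1493.4 - 0.9P_b = 228.6 + 0.8P_b, giving 1.7P_b = 1264.8, so P_b = 744.
So P_s = 727 and the quantity traded is Q = 1493.4 - 0.9(744) = 823.8.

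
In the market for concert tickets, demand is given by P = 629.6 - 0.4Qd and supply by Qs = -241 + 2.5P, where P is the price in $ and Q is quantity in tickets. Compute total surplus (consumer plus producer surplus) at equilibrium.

Total surplus = 177688.9

Solving each curve for Q: Qd = 1574 - 2.5P.
Equating demand and supply, 1574 - 2.5P = -241 + 2.5P gives 5P = 1815, so P* = 363.
Substitute back: Q* = 1574 - 2.5(363) = 666.5.
Demand choke price = 629.6; supply choke price = 96.4. CS = ½(629.6 - 363)(666.5) = 88844.45; PS = ½(363 - 96.4)(666.5) = 88844.45. Total surplus = 177688.9.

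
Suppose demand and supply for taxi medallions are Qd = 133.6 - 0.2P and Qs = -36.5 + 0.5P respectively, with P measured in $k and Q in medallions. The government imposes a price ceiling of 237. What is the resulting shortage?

With P fixed at 237, quantity demanded is 86.2 and quantity supplied is 82.
Shortage = Qd - Qs = 86.2 - 82 = 4.2.

Shortage = 4.2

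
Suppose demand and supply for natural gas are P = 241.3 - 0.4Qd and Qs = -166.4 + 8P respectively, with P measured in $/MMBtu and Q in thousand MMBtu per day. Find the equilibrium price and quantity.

Solving each curve for Q: Qd = 603.25 - 2.5P.
At equilibrium Qd = Qs, so 603.25 - 2.5P = -166.4 + 8P; collecting terms, 769.65 = 10.5P and P* = 73.3.
Substitute back: Q* = 603.25 - 2.5(73.3) = 420.

P* = 73.3, Q* = 420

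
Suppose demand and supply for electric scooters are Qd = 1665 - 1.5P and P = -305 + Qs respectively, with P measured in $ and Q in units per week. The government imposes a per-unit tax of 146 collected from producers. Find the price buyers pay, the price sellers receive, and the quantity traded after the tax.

In direct form, Qs = 305 + P.
With a tax of 146 on producers, they supply based on the net price P_s = P_b - 146, so Qs = 159 + P_b.
Market clearing requires 1665 - 1.5P_b = 159 + P_b; hence 1506 = 2.5P_b and P_b = 602.4.
Then P_s = 602.4 - 146 = 456.4 and Q = 1665 - 1.5(602.4) = 761.4.

P_b = 602.4, P_s = 456.4, Q = 761.4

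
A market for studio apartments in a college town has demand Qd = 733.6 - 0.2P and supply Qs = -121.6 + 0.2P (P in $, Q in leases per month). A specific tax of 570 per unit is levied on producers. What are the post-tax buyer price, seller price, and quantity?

Producers keep P_s = P_b - 570 per unit, so supply in terms of the buyer price is Qs = -235.6 + 0.2P_b.
Set Qd = Qs: 733.6 - 0.2P_b = -235.6 + 0.2P_b, so 969.2 = 0.4P_b and P_b = 2423.
So P_s = 1853 and the quantity traded is Q = 733.6 - 0.2(2423) = 249.

P_b = 2423, P_s = 1853, Q = 249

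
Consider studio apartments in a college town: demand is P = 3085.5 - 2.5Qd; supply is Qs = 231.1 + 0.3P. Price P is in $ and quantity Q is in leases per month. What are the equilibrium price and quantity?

Solving each curve for Q: Qd = 1234.2 - 0.4P.
The market clears where 1234.2 - 0.4P = 231.1 + 0.3P. Rearranging, 0.7P = 1003.1, hence P* = 1433.
Then Q* = 1234.2 - 0.4(1433) = 661.

P* = 1433, Q* = 661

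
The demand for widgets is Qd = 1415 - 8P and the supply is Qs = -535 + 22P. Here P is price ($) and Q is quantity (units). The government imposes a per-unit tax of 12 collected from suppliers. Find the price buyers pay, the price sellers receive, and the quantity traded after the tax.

P_b = 73.8, P_s = 61.8, Q = 824.6

With a tax of 12 on suppliers, they supply based on the net price P_s = P_b - 12, so Qs = -799 + 22P_b.
Set Qd = Qs: 1415 - 8P_b = -799 + 22P_b, so 2214 = 30P_b and P_b = 73.8.
So P_s = 61.8 and the quantity traded is Q = 1415 - 8(73.8) = 824.6.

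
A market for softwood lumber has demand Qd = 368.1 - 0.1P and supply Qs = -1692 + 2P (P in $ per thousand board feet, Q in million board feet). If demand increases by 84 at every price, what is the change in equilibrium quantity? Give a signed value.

ΔQ = 80

The market clears where 368.1 - 0.1P = -1692 + 2P. Rearranging, 2.1P = 2060.1, hence P* = 981.
Plugging P* into demand: Q* = 368.1 - 0.1(981) = 270.
After the shift, demand is Qd = 452.1 - 0.1P.
New equilibrium: 2144.1 = 2.1P, so P = 1021 and Q = 350.
ΔQ = 350 - 270 = 80.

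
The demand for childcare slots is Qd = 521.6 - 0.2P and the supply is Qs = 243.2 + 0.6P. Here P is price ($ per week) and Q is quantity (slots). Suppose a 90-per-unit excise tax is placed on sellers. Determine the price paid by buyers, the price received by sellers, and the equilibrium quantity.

P_b = 415.5, P_s = 325.5, Q = 438.5

The tax drives a wedge P_b - P_s = 90. Substituting P_s = P_b - 90 into supply: Qs = 189.2 + 0.6P_b.
Set Qd = Qs: 521.6 - 0.2P_b = 189.2 + 0.6P_b, so 332.4 = 0.8P_b and P_b = 415.5.
So P_s = 325.5 and the quantity traded is Q = 521.6 - 0.2(415.5) = 438.5.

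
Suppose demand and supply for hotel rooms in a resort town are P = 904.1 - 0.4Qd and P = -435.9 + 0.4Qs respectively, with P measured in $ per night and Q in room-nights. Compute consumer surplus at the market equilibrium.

Inverting to quantity form: Qd = 2260.25 - 2.5P and Qs = 1089.75 + 2.5P.
Set Qd = Qs: 2260.25 - 2.5P = 1089.75 + 2.5P, so 1170.5 = 5P and P* = 234.1.
From the demand curve, Q* = 2260.25 - 2.5(234.1) = 1675.
Demand choke price (Qd = 0): P = 2260.25/2.5 = 904.1. Consumer surplus = ½ × (904.1 - 234.1) × 1675 = 561125.

Consumer surplus = 561125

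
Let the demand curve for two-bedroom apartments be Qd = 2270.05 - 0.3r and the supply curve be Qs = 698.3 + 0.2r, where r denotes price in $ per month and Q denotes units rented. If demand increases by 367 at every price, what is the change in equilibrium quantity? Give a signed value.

Equating demand and supply, 2270.05 - 0.3r = 698.3 + 0.2r gives 0.5r = 1571.75, so r* = 3143.5.
From the demand curve, Q* = 2270.05 - 0.3(3143.5) = 1327.
After the shift, demand is Qd = 2637.05 - 0.3r.
The new intersection has 1938.75 = 0.5r, i.e. r = 3877.5, Q = 1473.8.
ΔQ = 1473.8 - 1327 = 146.8.

ΔQ = 146.8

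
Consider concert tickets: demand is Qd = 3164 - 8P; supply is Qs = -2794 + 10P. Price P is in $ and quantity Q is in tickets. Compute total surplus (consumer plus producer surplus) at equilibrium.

Equating demand and supply, 3164 - 8P = -2794 + 10P gives 18P = 5958, so P* = 331.
Plugging P* into demand: Q* = 3164 - 8(331) = 516.
Demand choke price = 395.5; supply choke price = 279.4. CS = ½(395.5 - 331)(516) = 16641; PS = ½(331 - 279.4)(516) = 13312.8. Total surplus = 29953.8.

Total surplus = 29953.8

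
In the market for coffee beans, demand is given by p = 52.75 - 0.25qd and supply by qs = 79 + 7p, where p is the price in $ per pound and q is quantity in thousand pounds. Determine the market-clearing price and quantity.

p* = 12, q* = 163

Solving each curve for q: qd = 211 - 4p.
Set qd = qs: 211 - 4p = 79 + 7p, so 132 = 11p and p* = 12.
Plugging p* into demand: q* = 211 - 4(12) = 163.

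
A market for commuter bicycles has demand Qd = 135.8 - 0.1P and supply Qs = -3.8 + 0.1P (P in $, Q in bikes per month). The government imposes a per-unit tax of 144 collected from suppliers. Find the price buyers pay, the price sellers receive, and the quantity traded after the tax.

P_b = 770, P_s = 626, Q = 58.8

With a tax of 144 on suppliers, they supply based on the net price P_s = P_b - 144, so Qs = -18.2 + 0.1P_b.
Set Qd = Qs: 135.8 - 0.1P_b = -18.2 + 0.1P_b, so 154 = 0.2P_b and P_b = 770.
So P_s = 626 and the quantity traded is Q = 135.8 - 0.1(770) = 58.8.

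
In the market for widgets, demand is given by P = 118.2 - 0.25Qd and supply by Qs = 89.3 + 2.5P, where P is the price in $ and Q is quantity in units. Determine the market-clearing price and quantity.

Rewriting in direct form: Qd = 472.8 - 4P.
Set Qd = Qs: 472.8 - 4P = 89.3 + 2.5P, so 383.5 = 6.5P and P* = 59.
From the demand curve, Q* = 472.8 - 4(59) = 236.8.

P* = 59, Q* = 236.8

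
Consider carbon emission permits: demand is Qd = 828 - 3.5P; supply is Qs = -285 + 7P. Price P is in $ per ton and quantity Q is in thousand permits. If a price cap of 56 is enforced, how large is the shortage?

Shortage = 525

Evaluating both curves at the ceiling price 56 gives Qd = 632, Qs = 107.
Shortage = Qd - Qs = 632 - 107 = 525.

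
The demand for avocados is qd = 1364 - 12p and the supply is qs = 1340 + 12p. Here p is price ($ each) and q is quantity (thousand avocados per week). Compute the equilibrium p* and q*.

Equating demand and supply, 1364 - 12p = 1340 + 12p gives 24p = 24, so p* = 1.
From the demand curve, q* = 1364 - 12(1) = 1352.

p* = 1, q* = 1352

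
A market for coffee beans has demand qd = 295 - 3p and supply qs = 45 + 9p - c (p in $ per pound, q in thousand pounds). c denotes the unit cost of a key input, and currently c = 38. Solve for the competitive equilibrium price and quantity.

With c = 38, supply is qs = 7 + 9p.
At equilibrium qd = qs, so 295 - 3p = 7 + 9p; collecting terms, 288 = 12p and p* = 24.
From the demand curve, q* = 295 - 3(24) = 223.

p* = 24, q* = 223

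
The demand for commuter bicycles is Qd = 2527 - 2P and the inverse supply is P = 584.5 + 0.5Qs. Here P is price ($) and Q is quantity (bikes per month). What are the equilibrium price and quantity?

In direct form, Qs = -1169 + 2P.
Equating demand and supply, 2527 - 2P = -1169 + 2P gives 4P = 3696, so P* = 924.
Substitute back: Q* = 2527 - 2(924) = 679.

P* = 924, Q* = 679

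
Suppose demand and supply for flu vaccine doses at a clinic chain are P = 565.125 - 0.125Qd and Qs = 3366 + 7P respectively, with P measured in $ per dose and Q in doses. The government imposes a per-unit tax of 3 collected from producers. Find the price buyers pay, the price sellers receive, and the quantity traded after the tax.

Rewriting in direct form: Qd = 4521 - 8P.
With a tax of 3 on producers, they supply based on the net price P_s = P_b - 3, so Qs = 3345 + 7P_b.
Equate demand and the shifted supply: 4521 - 8P_b = 3345 + 7P_b, giving 15P_b = 1176, so P_b = 78.4.
So P_s = 75.4 and the quantity traded is Q = 4521 - 8(78.4) = 3893.8.

P_b = 78.4, P_s = 75.4, Q = 3893.8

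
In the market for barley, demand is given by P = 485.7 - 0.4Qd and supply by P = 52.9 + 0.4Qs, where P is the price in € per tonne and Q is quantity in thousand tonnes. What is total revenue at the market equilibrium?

In direct form, Qd = 1214.25 - 2.5P and Qs = -132.25 + 2.5P.
The market clears where 1214.25 - 2.5P = -132.25 + 2.5P. Rearranging, 5P = 1346.5, hence P* = 269.3.
Then Q* = 1214.25 - 2.5(269.3) = 541.
Total revenue = P* × Q* = 269.3 × 541 = 145691.3.

Total revenue = 145691.3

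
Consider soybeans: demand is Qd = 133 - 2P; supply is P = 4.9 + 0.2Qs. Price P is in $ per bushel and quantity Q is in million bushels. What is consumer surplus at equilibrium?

Consumer surplus = 1936

In direct form, Qs = -24.5 + 5P.
Set Qd = Qs: 133 - 2P = -24.5 + 5P, so 157.5 = 7P and P* = 22.5.
Then Q* = 133 - 2(22.5) = 88.
Demand choke price (Qd = 0): P = 133/2 = 66.5. Consumer surplus = ½ × (66.5 - 22.5) × 88 = 1936.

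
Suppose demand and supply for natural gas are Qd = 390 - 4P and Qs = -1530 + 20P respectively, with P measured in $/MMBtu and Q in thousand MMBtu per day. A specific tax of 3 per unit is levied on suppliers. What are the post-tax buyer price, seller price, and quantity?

P_b = 82.5, P_s = 79.5, Q = 60

Suppliers keep P_s = P_b - 3 per unit, so supply in terms of the buyer price is Qs = -1590 + 20P_b.
Set Qd = Qs: 390 - 4P_b = -1590 + 20P_b, so 1980 = 24P_b and P_b = 82.5.
So P_s = 79.5 and the quantity traded is Q = 390 - 4(82.5) = 60.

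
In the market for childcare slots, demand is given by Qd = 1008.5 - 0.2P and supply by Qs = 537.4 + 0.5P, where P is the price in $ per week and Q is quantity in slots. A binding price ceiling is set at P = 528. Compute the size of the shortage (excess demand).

Shortage = 101.5

At P = 528: Qd = 902.9 and Qs = 801.4.
Shortage = Qd - Qs = 902.9 - 801.4 = 101.5.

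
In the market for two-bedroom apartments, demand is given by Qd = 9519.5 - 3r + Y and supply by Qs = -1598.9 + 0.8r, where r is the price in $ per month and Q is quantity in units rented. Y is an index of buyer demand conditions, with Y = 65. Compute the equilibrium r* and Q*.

r* = 2943, Q* = 755.5

With Y = 65, demand is Qd = 9584.5 - 3r.
Set Qd = Qs: 9584.5 - 3r = -1598.9 + 0.8r, so 11183.4 = 3.8r and r* = 2943.
From the demand curve, Q* = 9584.5 - 3(2943) = 755.5.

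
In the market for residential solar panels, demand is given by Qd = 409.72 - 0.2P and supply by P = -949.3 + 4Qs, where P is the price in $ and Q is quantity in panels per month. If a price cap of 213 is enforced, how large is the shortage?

Shortage = 76.545

Rewriting in direct form: Qs = 237.325 + 0.25P.
Evaluating both curves at the ceiling price 213 gives Qd = 367.12, Qs = 290.575.
Shortage = Qd - Qs = 367.12 - 290.575 = 76.545.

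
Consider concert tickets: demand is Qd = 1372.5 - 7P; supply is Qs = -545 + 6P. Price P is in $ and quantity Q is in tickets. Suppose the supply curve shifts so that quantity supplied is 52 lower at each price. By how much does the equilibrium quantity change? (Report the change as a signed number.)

The market clears where 1372.5 - 7P = -545 + 6P. Rearranging, 13P = 1917.5, hence P* = 147.5.
Substitute back: Q* = 1372.5 - 7(147.5) = 340.
After the shift, supply is Qs = -597 + 6P.
The new intersection has 1969.5 = 13P, i.e. P = 151.5, Q = 312.
ΔQ = 312 - 340 = -28.

ΔQ = -28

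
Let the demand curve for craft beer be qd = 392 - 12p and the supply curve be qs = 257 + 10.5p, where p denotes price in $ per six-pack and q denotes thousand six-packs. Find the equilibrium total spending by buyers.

Set qd = qs: 392 - 12p = 257 + 10.5p, so 135 = 22.5p and p* = 6.
Substitute back: q* = 392 - 12(6) = 320.
Total spending by buyers = p* × q* = 6 × 320 = 1920.

Total spending by buyers = 1920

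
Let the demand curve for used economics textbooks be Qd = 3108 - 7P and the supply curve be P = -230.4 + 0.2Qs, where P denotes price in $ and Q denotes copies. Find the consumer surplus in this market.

Inverting to quantity form: Qs = 1152 + 5P.
The market clears where 3108 - 7P = 1152 + 5P. Rearranging, 12P = 1956, hence P* = 163.
Then Q* = 3108 - 7(163) = 1967.
Demand choke price (Qd = 0): P = 3108/7 = 444. Consumer surplus = ½ × (444 - 163) × 1967 = 276363.5.

Consumer surplus = 276363.5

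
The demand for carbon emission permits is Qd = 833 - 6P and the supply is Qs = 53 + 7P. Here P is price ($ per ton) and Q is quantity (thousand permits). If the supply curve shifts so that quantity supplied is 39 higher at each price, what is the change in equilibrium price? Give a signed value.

At equilibrium Qd = Qs, so 833 - 6P = 53 + 7P; collecting terms, 780 = 13P and P* = 60.
Plugging P* into demand: Q* = 833 - 6(60) = 473.
After the shift, supply is Qs = 92 + 7P.
Re-solving, 13P = 741 gives P = 57 and Q = 491.
ΔP = 57 - 60 = -3.

ΔP = -3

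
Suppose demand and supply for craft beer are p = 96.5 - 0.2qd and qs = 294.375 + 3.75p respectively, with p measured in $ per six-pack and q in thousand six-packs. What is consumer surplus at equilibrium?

Solving each curve for q: qd = 482.5 - 5p.
Set qd = qs: 482.5 - 5p = 294.375 + 3.75p, so 188.125 = 8.75p and p* = 21.5.
Then q* = 482.5 - 5(21.5) = 375.
Demand choke price (qd = 0): p = 482.5/5 = 96.5. Consumer surplus = ½ × (96.5 - 21.5) × 375 = 14062.5.

Consumer surplus = 14062.5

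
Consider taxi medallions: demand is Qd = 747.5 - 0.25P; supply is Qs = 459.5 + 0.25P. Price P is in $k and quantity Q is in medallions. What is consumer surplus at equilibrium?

Equating demand and supply, 747.5 - 0.25P = 459.5 + 0.25P gives 0.5P = 288, so P* = 576.
Plugging P* into demand: Q* = 747.5 - 0.25(576) = 603.5.
Demand choke price (Qd = 0): P = 747.5/0.25 = 2990. Consumer surplus = ½ × (2990 - 576) × 603.5 = 728424.5.

Consumer surplus = 728424.5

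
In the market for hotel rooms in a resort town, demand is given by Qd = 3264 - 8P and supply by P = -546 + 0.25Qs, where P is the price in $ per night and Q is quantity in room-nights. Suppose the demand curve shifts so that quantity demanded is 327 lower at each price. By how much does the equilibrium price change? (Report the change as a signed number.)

ΔP = -27.25

Solving each curve for Q: Qs = 2184 + 4P.
Set Qd = Qs: 3264 - 8P = 2184 + 4P, so 1080 = 12P and P* = 90.
Then Q* = 3264 - 8(90) = 2544.
After the shift, demand is Qd = 2937 - 8P.
The new intersection has 753 = 12P, i.e. P = 62.75, Q = 2435.
ΔP = 62.75 - 90 = -27.25.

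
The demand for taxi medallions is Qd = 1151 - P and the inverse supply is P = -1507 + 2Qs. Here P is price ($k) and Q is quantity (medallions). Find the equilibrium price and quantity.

Rewriting in direct form: Qs = 753.5 + 0.5P.
Set Qd = Qs: 1151 - P = 753.5 + 0.5P, so 397.5 = 1.5P and P* = 265.
Then Q* = 1151 - 265 = 886.

P* = 265, Q* = 886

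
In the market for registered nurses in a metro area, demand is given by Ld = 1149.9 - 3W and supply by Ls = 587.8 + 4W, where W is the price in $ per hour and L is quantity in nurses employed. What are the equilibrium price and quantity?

At equilibrium Ld = Ls, so 1149.9 - 3W = 587.8 + 4W; collecting terms, 562.1 = 7W and W* = 80.3.
Plugging W* into demand: L* = 1149.9 - 3(80.3) = 909.

W* = 80.3, L* = 909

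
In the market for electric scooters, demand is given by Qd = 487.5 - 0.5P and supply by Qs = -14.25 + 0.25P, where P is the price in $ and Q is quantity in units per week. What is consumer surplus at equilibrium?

Set Qd = Qs: 487.5 - 0.5P = -14.25 + 0.25P, so 501.75 = 0.75P and P* = 669.
Substitute back: Q* = 487.5 - 0.5(669) = 153.
Demand choke price (Qd = 0): P = 487.5/0.5 = 975. Consumer surplus = ½ × (975 - 669) × 153 = 23409.

Consumer surplus = 23409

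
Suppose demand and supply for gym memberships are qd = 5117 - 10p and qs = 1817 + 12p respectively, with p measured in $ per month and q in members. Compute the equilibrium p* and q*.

The market clears where 5117 - 10p = 1817 + 12p. Rearranging, 22p = 3300, hence p* = 150.
Substitute back: q* = 5117 - 10(150) = 3617.

p* = 150, q* = 3617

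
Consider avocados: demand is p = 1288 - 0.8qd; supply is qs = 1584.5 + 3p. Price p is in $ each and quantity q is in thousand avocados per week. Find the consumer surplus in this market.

Consumer surplus = 1027202.5

Inverting to quantity form: qd = 1610 - 1.25p.
Set qd = qs: 1610 - 1.25p = 1584.5 + 3p, so 25.5 = 4.25p and p* = 6.
Then q* = 1610 - 1.25(6) = 1602.5.
Demand choke price (qd = 0): p = 1610/1.25 = 1288. Consumer surplus = ½ × (1288 - 6) × 1602.5 = 1027202.5.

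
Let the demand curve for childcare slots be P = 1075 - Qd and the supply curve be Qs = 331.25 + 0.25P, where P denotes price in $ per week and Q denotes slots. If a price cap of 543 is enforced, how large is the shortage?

Shortage = 65

Inverting to quantity form: Qd = 1075 - P.
At P = 543: Qd = 532 and Qs = 467.
Shortage = Qd - Qs = 532 - 467 = 65.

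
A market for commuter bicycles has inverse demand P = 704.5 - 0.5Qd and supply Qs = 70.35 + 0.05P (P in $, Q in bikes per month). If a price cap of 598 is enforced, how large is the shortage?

Shortage = 112.75

Inverting to quantity form: Qd = 1409 - 2P.
Evaluating both curves at the ceiling price 598 gives Qd = 213, Qs = 100.25.
Shortage = Qd - Qs = 213 - 100.25 = 112.75.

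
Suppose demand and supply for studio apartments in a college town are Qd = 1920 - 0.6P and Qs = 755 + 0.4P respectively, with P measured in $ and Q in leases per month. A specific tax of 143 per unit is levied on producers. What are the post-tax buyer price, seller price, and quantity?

P_b = 1222.2, P_s = 1079.2, Q = 1186.68

The tax drives a wedge P_b - P_s = 143. Substituting P_s = P_b - 143 into supply: Qs = 697.8 + 0.4P_b.
Market clearing requires 1920 - 0.6P_b = 697.8 + 0.4P_b; hence 1222.2 = P_b and P_b = 1222.2.
Then P_s = 1222.2 - 143 = 1079.2 and Q = 1920 - 0.6(1222.2) = 1186.68.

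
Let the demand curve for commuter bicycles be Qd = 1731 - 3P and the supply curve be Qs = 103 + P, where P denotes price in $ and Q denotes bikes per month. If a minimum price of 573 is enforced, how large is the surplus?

At P = 573: Qd = 12 and Qs = 676.
Surplus = Qs - Qd = 676 - 12 = 664.

Surplus = 664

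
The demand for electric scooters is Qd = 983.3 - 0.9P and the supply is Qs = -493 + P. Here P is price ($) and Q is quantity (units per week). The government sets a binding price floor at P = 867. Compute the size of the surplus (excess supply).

At P = 867: Qd = 203 and Qs = 374.
Surplus = Qs - Qd = 374 - 203 = 171.

Surplus = 171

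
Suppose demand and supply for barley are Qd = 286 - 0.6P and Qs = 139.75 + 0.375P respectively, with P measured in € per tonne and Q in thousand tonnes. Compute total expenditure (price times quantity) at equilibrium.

Total expenditure = 29400

Set Qd = Qs: 286 - 0.6P = 139.75 + 0.375P, so 146.25 = 0.975P and P* = 150.
Substitute back: Q* = 286 - 0.6(150) = 196.
Total expenditure = P* × Q* = 150 × 196 = 29400.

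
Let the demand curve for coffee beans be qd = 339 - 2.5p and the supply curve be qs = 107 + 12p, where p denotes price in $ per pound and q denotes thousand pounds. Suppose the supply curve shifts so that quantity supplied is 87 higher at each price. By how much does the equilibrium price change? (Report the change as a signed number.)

Δp = -6

Set qd = qs: 339 - 2.5p = 107 + 12p, so 232 = 14.5p and p* = 16.
From the demand curve, q* = 339 - 2.5(16) = 299.
After the shift, supply is qs = 194 + 12p.
Re-solving, 14.5p = 145 gives p = 10 and q = 314.
Δp = 10 - 16 = -6.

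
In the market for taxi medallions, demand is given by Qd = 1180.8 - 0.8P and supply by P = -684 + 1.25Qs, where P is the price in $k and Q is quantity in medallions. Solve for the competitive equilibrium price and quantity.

In direct form, Qs = 547.2 + 0.8P.
At equilibrium Qd = Qs, so 1180.8 - 0.8P = 547.2 + 0.8P; collecting terms, 633.6 = 1.6P and P* = 396.
Then Q* = 1180.8 - 0.8(396) = 864.

P* = 396, Q* = 864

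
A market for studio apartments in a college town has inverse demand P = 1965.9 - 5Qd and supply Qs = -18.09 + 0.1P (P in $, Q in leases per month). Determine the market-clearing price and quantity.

In direct form, Qd = 393.18 - 0.2P.
The market clears where 393.18 - 0.2P = -18.09 + 0.1P. Rearranging, 0.3P = 411.27, hence P* = 1370.9.
From the demand curve, Q* = 393.18 - 0.2(1370.9) = 119.

P* = 1370.9, Q* = 119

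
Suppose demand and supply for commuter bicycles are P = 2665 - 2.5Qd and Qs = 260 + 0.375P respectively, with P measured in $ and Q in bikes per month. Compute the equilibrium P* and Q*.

Inverting to quantity form: Qd = 1066 - 0.4P.
At equilibrium Qd = Qs, so 1066 - 0.4P = 260 + 0.375P; collecting terms, 806 = 0.775P and P* = 1040.
Substitute back: Q* = 1066 - 0.4(1040) = 650.

P* = 1040, Q* = 650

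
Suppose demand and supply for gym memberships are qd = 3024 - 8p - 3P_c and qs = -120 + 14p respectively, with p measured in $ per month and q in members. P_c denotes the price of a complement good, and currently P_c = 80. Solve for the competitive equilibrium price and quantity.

p* = 132, q* = 1728

With P_c = 80, demand is qd = 2784 - 8p.
Equating demand and supply, 2784 - 8p = -120 + 14p gives 22p = 2904, so p* = 132.
Then q* = 2784 - 8(132) = 1728.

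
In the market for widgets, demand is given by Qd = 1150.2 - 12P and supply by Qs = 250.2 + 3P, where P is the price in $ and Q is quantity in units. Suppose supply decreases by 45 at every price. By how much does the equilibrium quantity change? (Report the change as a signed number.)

At equilibrium Qd = Qs, so 1150.2 - 12P = 250.2 + 3P; collecting terms, 900 = 15P and P* = 60.
Substitute back: Q* = 1150.2 - 12(60) = 430.2.
After the shift, supply is Qs = 205.2 + 3P.
New equilibrium: 945 = 15P, so P = 63 and Q = 394.2.
ΔQ = 394.2 - 430.2 = -36.

ΔQ = -36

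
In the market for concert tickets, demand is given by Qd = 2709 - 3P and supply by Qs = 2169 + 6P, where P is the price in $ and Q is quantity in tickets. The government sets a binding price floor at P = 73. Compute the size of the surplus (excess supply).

Surplus = 117

Evaluating both curves at the floor price 73 gives Qd = 2490, Qs = 2607.
Surplus = Qs - Qd = 2607 - 2490 = 117.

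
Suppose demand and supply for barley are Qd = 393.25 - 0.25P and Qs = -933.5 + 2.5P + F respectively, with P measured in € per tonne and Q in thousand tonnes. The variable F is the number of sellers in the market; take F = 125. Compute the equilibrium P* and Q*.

P* = 437, Q* = 284

With F = 125, supply is Qs = -808.5 + 2.5P.
At equilibrium Qd = Qs, so 393.25 - 0.25P = -808.5 + 2.5P; collecting terms, 1201.75 = 2.75P and P* = 437.
Plugging P* into demand: Q* = 393.25 - 0.25(437) = 284.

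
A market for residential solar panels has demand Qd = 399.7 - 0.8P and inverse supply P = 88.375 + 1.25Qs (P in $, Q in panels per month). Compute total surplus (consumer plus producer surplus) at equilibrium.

In direct form, Qs = -70.7 + 0.8P.
The market clears where 399.7 - 0.8P = -70.7 + 0.8P. Rearranging, 1.6P = 470.4, hence P* = 294.
Then Q* = 399.7 - 0.8(294) = 164.5.
Demand choke price = 499.625; supply choke price = 88.375. CS = ½(499.625 - 294)(164.5) = 16912.65625; PS = ½(294 - 88.375)(164.5) = 16912.65625. Total surplus = 33825.3125.

Total surplus = 33825.3125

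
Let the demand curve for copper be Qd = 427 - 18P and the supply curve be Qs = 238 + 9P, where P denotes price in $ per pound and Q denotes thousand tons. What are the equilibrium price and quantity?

P* = 7, Q* = 301

Set Qd = Qs: 427 - 18P = 238 + 9P, so 189 = 27P and P* = 7.
From the demand curve, Q* = 427 - 18(7) = 301.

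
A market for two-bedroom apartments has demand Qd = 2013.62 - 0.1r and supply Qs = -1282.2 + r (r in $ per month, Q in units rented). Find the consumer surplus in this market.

Equating demand and supply, 2013.62 - 0.1r = -1282.2 + r gives 1.1r = 3295.82, so r* = 2996.2.
From the demand curve, Q* = 2013.62 - 0.1(2996.2) = 1714.
Demand choke price (Qd = 0): r = 2013.62/0.1 = 20136.2. Consumer surplus = ½ × (20136.2 - 2996.2) × 1714 = 14688980.

Consumer surplus = 14688980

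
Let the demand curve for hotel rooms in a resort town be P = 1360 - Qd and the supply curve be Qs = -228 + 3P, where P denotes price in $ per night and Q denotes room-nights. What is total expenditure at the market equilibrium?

Total expenditure = 382311

In direct form, Qd = 1360 - P.
Equating demand and supply, 1360 - P = -228 + 3P gives 4P = 1588, so P* = 397.
Then Q* = 1360 - 397 = 963.
Total expenditure = P* × Q* = 397 × 963 = 382311.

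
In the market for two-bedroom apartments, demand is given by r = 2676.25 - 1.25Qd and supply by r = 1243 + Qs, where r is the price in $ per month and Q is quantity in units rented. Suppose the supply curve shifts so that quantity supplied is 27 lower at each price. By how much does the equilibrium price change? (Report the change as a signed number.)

Inverting to quantity form: Qd = 2141 - 0.8r and Qs = -1243 + r.
Equating demand and supply, 2141 - 0.8r = -1243 + r gives 1.8r = 3384, so r* = 1880.
From the demand curve, Q* = 2141 - 0.8(1880) = 637.
After the shift, supply is Qs = -1270 + r.
Re-solving, 1.8r = 3411 gives r = 1895 and Q = 625.
Δr = 1895 - 1880 = 15.

Δr = 15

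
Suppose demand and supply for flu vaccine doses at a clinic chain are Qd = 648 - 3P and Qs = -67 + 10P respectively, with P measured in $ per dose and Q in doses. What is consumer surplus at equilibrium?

Consumer surplus = 38881.5

At equilibrium Qd = Qs, so 648 - 3P = -67 + 10P; collecting terms, 715 = 13P and P* = 55.
From the demand curve, Q* = 648 - 3(55) = 483.
Demand choke price (Qd = 0): P = 648/3 = 216. Consumer surplus = ½ × (216 - 55) × 483 = 38881.5.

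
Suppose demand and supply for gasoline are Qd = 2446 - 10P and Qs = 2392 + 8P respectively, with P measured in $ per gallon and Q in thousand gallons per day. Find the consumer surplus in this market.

Consumer surplus = 291852.8

At equilibrium Qd = Qs, so 2446 - 10P = 2392 + 8P; collecting terms, 54 = 18P and P* = 3.
From the demand curve, Q* = 2446 - 10(3) = 2416.
Demand choke price (Qd = 0): P = 2446/10 = 244.6. Consumer surplus = ½ × (244.6 - 3) × 2416 = 291852.8.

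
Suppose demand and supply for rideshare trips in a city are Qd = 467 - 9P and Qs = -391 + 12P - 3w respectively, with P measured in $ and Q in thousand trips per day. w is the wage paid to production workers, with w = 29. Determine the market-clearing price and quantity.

P* = 45, Q* = 62

With w = 29, supply is Qs = -478 + 12P.
The market clears where 467 - 9P = -478 + 12P. Rearranging, 21P = 945, hence P* = 45.
Plugging P* into demand: Q* = 467 - 9(45) = 62.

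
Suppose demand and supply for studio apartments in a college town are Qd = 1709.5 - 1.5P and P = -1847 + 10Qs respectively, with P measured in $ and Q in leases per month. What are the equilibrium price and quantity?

In direct form, Qs = 184.7 + 0.1P.
At equilibrium Qd = Qs, so 1709.5 - 1.5P = 184.7 + 0.1P; collecting terms, 1524.8 = 1.6P and P* = 953.
From the demand curve, Q* = 1709.5 - 1.5(953) = 280.

P* = 953, Q* = 280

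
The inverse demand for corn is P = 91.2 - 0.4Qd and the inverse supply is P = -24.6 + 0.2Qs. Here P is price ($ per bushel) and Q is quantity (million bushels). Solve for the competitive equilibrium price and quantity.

Solving each curve for Q: Qd = 228 - 2.5P and Qs = 123 + 5P.
The market clears where 228 - 2.5P = 123 + 5P. Rearranging, 7.5P = 105, hence P* = 14.
From the demand curve, Q* = 228 - 2.5(14) = 193.

P* = 14, Q* = 193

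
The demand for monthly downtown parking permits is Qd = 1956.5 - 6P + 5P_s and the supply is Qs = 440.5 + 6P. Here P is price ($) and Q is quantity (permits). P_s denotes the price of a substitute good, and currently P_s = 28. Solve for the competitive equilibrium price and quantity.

P* = 138, Q* = 1268.5

With P_s = 28, demand is Qd = 2096.5 - 6P.
Equating demand and supply, 2096.5 - 6P = 440.5 + 6P gives 12P = 1656, so P* = 138.
Substitute back: Q* = 2096.5 - 6(138) = 1268.5.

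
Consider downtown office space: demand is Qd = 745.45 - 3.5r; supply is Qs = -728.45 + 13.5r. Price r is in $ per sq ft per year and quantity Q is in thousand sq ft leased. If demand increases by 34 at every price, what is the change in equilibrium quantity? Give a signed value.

Equating demand and supply, 745.45 - 3.5r = -728.45 + 13.5r gives 17r = 1473.9, so r* = 86.7.
From the demand curve, Q* = 745.45 - 3.5(86.7) = 442.
After the shift, demand is Qd = 779.45 - 3.5r.
New equilibrium: 1507.9 = 17r, so r = 88.7 and Q = 469.
ΔQ = 469 - 442 = 27.

ΔQ = 27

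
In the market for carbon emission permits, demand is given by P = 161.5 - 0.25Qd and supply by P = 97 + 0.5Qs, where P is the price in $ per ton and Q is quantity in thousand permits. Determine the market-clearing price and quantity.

P* = 140, Q* = 86

Solving each curve for Q: Qd = 646 - 4P and Qs = -194 + 2P.
Set Qd = Qs: 646 - 4P = -194 + 2P, so 840 = 6P and P* = 140.
Plugging P* into demand: Q* = 646 - 4(140) = 86.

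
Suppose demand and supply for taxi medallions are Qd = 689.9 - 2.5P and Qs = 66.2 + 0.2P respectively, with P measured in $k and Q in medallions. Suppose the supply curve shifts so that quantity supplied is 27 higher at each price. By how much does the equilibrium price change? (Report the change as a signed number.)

The market clears where 689.9 - 2.5P = 66.2 + 0.2P. Rearranging, 2.7P = 623.7, hence P* = 231.
Substitute back: Q* = 689.9 - 2.5(231) = 112.4.
After the shift, supply is Qs = 93.2 + 0.2P.
Re-solving, 2.7P = 596.7 gives P = 221 and Q = 137.4.
ΔP = 221 - 231 = -10.

ΔP = -10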